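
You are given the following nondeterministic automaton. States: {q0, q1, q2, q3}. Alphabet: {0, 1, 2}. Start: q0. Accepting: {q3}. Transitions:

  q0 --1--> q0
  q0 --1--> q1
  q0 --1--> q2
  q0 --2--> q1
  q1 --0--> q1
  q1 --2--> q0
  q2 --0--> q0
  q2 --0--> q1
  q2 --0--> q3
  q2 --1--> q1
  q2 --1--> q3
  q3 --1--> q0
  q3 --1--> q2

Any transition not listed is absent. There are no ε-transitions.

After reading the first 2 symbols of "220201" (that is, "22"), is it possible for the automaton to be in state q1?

No

Start in {q0}.
Read '2': {q0} → {q1}.
Read '2': {q1} → {q0}.
State q1 is not in {q0}.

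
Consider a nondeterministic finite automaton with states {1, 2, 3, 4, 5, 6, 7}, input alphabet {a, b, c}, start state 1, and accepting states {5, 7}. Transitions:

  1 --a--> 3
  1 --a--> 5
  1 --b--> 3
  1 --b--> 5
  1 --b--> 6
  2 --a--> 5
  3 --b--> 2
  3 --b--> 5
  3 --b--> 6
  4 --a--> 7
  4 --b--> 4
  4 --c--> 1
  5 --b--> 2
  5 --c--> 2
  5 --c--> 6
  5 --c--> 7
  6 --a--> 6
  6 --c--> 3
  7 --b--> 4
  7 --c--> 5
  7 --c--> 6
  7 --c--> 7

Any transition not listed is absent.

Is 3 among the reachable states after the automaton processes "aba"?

No

Start in {1}.
Read 'a': 1→{3, 5}; now {3, 5}.
Read 'b': 3→{2, 5, 6}, 5→{2}; now {2, 5, 6}.
Read 'a': 2→{5}, 5→∅, 6→{6}; now {5, 6}.
State 3 is not in {5, 6}.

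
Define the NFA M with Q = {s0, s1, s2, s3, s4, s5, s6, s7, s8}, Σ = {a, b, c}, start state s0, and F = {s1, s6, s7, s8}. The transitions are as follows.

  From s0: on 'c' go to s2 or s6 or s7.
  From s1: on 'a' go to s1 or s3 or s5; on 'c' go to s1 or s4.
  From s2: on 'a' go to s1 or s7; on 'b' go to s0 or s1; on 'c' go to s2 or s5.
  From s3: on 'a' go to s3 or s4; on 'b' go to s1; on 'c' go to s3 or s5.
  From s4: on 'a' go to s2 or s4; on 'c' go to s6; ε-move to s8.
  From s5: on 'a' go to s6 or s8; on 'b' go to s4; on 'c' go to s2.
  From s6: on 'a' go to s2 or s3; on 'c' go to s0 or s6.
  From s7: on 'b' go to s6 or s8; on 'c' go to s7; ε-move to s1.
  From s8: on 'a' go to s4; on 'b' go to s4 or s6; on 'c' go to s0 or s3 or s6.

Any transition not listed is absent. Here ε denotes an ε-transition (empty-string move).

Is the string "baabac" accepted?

Start in {s0}.
Read 'b': s0→∅; now ∅.
The set is empty and remains empty for the remaining 5 symbols.
The final set ∅ contains no accepting state.

No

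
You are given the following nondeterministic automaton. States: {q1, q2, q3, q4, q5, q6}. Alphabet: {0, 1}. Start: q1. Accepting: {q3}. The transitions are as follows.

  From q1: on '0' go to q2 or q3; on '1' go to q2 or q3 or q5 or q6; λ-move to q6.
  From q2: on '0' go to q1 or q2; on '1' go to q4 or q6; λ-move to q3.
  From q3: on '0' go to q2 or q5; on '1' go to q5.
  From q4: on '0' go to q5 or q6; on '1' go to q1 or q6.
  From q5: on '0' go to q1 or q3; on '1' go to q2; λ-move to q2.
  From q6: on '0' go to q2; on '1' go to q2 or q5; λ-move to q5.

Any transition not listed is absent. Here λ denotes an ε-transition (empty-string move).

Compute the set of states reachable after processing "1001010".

{q1, q2, q3, q5, q6}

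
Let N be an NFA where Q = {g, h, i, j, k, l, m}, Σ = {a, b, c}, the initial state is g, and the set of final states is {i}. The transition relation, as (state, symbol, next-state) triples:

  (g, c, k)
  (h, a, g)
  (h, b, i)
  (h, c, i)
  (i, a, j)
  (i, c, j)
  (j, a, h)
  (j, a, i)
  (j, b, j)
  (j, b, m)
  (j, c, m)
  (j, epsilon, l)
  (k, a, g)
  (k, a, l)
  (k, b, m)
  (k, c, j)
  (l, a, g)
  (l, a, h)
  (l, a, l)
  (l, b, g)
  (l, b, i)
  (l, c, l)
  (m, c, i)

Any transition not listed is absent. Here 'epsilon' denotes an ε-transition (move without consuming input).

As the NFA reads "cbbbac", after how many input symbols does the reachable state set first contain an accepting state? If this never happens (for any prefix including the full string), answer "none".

Start in {g}.
Read 'c': g→{k}; now {k}.
Read 'b': k→{m}; now {m}.
Read 'b': m→∅; now ∅.
The set is empty and remains empty for the remaining 3 symbols.
No reachable set along the way intersects F.

none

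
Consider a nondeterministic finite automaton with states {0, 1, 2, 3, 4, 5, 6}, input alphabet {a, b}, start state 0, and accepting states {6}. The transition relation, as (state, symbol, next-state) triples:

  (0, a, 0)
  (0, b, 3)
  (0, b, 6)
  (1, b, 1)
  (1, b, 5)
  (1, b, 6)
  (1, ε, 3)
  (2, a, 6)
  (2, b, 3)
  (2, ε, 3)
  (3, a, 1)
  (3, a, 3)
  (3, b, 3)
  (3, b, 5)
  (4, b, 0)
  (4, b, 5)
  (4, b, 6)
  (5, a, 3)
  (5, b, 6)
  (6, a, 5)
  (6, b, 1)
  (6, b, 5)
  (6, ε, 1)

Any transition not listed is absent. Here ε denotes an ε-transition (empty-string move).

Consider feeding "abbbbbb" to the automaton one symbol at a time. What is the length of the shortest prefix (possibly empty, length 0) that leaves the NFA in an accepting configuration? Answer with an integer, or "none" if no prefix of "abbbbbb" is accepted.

2

Start in {0}.
Read 'a': 0→{0}; now {0}.
Read 'b': 0→{3, 6}; union {3, 6}; ε-closure = {1, 3, 6}.
None of the earlier sets intersect F, but {1, 3, 6} does.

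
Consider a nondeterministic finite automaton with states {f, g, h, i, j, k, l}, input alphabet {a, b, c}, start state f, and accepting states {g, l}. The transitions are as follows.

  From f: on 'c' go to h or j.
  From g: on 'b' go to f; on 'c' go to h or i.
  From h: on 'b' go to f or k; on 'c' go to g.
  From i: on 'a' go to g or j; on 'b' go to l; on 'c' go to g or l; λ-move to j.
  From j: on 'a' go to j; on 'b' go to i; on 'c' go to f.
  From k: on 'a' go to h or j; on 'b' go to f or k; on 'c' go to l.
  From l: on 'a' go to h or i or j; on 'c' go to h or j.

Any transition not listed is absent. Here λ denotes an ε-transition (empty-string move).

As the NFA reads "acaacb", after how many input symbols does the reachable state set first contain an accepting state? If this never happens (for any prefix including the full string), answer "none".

none

Start in {f}.
Read 'a': {f} → ∅.
The set is empty and remains empty for the remaining 5 symbols.
No reachable set along the way intersects F.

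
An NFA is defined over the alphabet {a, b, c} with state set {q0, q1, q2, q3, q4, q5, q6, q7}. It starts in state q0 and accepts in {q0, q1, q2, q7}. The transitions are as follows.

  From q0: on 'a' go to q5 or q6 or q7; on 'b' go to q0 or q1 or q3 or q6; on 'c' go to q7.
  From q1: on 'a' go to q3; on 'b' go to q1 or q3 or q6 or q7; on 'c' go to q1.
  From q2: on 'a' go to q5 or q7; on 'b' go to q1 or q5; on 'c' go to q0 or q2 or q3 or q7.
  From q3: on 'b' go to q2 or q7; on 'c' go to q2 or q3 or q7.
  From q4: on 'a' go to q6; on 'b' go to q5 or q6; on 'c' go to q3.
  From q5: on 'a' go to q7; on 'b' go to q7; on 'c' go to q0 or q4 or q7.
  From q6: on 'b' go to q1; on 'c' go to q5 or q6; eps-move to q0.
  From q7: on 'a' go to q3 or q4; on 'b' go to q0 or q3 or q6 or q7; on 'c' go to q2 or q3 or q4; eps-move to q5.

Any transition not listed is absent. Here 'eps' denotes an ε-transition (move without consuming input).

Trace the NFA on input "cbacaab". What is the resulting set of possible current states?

Start in {q0}.
Read 'c': q0→{q7}; union {q7}; ε-closure = {q5, q7}.
Read 'b': q5→{q7}, q7→{q0, q3, q6, q7}; union {q0, q3, q6, q7}; ε-closure = {q0, q3, q5, q6, q7}.
Read 'a': q0→{q5, q6, q7}, q3→∅, q5→{q7}, q6→∅, q7→{q3, q4}; union {q3, q4, q5, q6, q7}; ε-closure = {q0, q3, q4, q5, q6, q7}.
Read 'c': q0→{q7}, q3→{q2, q3, q7}, q4→{q3}, q5→{q0, q4, q7}, q6→{q5, q6}, q7→{q2, q3, q4}; now {q0, q2, q3, q4, q5, q6, q7}.
Read 'a': q0→{q5, q6, q7}, q2→{q5, q7}, q3→∅, q4→{q6}, q5→{q7}, q6→∅, q7→{q3, q4}; union {q3, q4, q5, q6, q7}; ε-closure = {q0, q3, q4, q5, q6, q7}.
Read 'a': q0→{q5, q6, q7}, q3→∅, q4→{q6}, q5→{q7}, q6→∅, q7→{q3, q4}; union {q3, q4, q5, q6, q7}; ε-closure = {q0, q3, q4, q5, q6, q7}.
Read 'b': q0→{q0, q1, q3, q6}, q3→{q2, q7}, q4→{q5, q6}, q5→{q7}, q6→{q1}, q7→{q0, q3, q6, q7}; now {q0, q1, q2, q3, q5, q6, q7}.

{q0, q1, q2, q3, q5, q6, q7}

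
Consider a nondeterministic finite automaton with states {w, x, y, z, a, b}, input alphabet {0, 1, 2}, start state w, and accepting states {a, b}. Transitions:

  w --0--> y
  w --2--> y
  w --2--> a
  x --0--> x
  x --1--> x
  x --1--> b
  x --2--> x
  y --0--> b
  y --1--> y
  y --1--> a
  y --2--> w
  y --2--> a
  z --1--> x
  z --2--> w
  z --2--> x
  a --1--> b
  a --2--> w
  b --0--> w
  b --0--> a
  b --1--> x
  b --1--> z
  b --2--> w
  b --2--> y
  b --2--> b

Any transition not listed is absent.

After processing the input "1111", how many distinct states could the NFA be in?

0

Start in {w}.
Read '1': w→∅; now ∅.
The set is empty and remains empty for the remaining 3 symbols.
That set has 0 states.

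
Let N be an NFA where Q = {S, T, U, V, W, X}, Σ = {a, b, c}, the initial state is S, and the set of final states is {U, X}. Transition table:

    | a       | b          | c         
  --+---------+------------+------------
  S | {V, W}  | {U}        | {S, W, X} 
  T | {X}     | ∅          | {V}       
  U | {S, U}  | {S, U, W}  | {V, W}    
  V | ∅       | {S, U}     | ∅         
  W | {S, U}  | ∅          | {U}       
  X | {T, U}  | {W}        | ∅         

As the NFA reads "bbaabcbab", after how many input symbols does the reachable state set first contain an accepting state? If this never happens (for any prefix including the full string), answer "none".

Start in {S}.
Read 'b': {S} → {U}.
None of the earlier sets intersect F, but {U} does.

1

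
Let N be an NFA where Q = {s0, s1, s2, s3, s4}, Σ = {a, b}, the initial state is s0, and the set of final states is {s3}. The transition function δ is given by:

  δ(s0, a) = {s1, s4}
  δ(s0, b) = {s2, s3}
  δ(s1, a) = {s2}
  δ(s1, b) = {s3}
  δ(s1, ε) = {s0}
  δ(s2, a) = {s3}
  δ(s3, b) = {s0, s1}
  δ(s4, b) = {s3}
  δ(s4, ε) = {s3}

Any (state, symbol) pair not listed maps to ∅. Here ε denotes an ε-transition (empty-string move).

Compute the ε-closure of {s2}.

{s2}

Begin with {s2}.
No ε-moves leave this set, so the closure equals the set itself.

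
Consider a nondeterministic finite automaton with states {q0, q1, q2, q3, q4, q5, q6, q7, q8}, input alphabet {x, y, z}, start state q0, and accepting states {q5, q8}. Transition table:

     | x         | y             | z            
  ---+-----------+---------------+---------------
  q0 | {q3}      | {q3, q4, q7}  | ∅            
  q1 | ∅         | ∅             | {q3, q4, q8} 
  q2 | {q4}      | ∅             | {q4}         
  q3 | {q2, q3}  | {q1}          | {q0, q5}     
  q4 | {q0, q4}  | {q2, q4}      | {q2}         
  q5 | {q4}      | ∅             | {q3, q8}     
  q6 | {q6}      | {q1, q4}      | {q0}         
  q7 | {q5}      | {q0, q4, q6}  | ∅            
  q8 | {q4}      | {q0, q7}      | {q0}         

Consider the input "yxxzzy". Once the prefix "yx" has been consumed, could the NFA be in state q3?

Yes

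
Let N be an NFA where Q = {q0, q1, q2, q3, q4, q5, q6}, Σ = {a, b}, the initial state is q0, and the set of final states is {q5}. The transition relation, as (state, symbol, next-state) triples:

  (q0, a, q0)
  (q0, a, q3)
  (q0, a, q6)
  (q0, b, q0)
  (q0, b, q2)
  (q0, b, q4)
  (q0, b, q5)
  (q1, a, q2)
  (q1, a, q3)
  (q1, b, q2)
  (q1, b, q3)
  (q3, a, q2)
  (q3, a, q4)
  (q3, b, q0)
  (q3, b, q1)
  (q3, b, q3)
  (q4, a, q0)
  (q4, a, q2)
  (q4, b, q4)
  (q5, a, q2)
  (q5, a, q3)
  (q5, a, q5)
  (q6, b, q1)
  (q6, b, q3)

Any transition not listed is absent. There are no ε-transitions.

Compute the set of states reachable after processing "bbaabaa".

{q0, q2, q3, q4, q5, q6}

Start in {q0}.
Read 'b': {q0} → {q0, q2, q4, q5}.
Read 'b': {q0, q2, q4, q5} → {q0, q2, q4, q5}.
Read 'a': {q0, q2, q4, q5} → {q0, q2, q3, q5, q6}.
Read 'a': {q0, q2, q3, q5, q6} → {q0, q2, q3, q4, q5, q6}.
Read 'b': {q0, q2, q3, q4, q5, q6} → {q0, q1, q2, q3, q4, q5}.
Read 'a': {q0, q1, q2, q3, q4, q5} → {q0, q2, q3, q4, q5, q6}.
Read 'a': {q0, q2, q3, q4, q5, q6} → {q0, q2, q3, q4, q5, q6}.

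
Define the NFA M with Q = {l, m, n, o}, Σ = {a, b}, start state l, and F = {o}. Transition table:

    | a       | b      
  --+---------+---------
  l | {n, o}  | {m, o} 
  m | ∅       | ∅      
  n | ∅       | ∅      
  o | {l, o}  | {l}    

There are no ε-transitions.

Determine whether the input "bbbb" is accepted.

No

Start in {l}.
Read 'b': l→{m, o}; now {m, o}.
Read 'b': m→∅, o→{l}; now {l}.
Read 'b': l→{m, o}; now {m, o}.
Read 'b': m→∅, o→{l}; now {l}.
The final set {l} contains no accepting state.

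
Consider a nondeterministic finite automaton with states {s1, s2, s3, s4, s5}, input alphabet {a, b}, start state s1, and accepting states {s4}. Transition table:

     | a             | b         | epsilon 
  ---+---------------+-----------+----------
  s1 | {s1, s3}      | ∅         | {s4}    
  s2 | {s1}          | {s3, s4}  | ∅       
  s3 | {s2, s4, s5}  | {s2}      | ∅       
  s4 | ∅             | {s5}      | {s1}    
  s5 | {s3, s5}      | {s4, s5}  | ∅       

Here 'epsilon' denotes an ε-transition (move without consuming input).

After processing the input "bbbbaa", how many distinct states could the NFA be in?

5

Start: ε-closure({s1}) = {s1, s4}.
Read 'b': {s1, s4} → {s5}.
Read 'b': {s5} → {s1, s4, s5}.
Read 'b': {s1, s4, s5} → {s1, s4, s5}.
Read 'b': {s1, s4, s5} → {s1, s4, s5}.
Read 'a': {s1, s4, s5} → {s1, s3, s4, s5}.
Read 'a': {s1, s3, s4, s5} → {s1, s2, s3, s4, s5}.
That set has 5 states.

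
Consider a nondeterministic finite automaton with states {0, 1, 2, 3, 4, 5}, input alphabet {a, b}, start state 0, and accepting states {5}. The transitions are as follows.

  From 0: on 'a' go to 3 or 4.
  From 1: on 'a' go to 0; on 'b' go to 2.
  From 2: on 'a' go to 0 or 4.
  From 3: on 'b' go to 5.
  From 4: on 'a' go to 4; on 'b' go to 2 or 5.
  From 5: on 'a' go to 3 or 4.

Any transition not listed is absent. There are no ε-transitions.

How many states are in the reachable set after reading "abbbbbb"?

0

Start in {0}.
Read 'a': {0} → {3, 4}.
Read 'b': {3, 4} → {2, 5}.
Read 'b': {2, 5} → ∅.
The set is empty and remains empty for the remaining 4 symbols.
That set has 0 states.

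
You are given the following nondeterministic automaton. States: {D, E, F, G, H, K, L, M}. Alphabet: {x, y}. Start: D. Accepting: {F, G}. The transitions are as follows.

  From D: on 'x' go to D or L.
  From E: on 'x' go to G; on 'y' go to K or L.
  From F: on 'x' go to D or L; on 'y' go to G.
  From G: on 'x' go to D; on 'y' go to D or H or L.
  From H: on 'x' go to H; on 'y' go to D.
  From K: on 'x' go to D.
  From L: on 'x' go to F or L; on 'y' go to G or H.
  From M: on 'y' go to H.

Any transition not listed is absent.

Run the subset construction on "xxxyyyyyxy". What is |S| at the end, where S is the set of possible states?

Start in {D}.
Read 'x': {D} → {D, L}.
Read 'x': {D, L} → {D, F, L}.
Read 'x': {D, F, L} → {D, F, L}.
Read 'y': {D, F, L} → {G, H}.
Read 'y': {G, H} → {D, H, L}.
Read 'y': {D, H, L} → {D, G, H}.
Read 'y': {D, G, H} → {D, H, L}.
Read 'y': {D, H, L} → {D, G, H}.
Read 'x': {D, G, H} → {D, H, L}.
Read 'y': {D, H, L} → {D, G, H}.
That set has 3 states.

3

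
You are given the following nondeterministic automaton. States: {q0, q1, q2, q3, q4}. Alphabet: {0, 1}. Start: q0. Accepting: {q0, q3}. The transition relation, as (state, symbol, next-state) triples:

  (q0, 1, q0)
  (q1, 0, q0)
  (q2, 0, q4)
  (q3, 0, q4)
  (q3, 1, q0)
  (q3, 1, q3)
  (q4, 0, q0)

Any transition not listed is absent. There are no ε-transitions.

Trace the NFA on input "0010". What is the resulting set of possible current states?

∅

Start in {q0}.
Read '0': q0→∅; now ∅.
The set is empty and remains empty for the remaining 3 symbols.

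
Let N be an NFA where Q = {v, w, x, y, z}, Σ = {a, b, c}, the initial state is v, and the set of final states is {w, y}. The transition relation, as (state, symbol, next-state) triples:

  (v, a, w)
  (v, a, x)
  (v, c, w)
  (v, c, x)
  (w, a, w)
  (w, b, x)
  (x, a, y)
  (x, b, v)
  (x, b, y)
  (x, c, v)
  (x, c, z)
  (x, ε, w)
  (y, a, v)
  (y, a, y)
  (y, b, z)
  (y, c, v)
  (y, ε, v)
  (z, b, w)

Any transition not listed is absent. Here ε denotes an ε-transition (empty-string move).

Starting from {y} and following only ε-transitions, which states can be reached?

Begin with {y}.
ε-move y → v; add v.

{v, y}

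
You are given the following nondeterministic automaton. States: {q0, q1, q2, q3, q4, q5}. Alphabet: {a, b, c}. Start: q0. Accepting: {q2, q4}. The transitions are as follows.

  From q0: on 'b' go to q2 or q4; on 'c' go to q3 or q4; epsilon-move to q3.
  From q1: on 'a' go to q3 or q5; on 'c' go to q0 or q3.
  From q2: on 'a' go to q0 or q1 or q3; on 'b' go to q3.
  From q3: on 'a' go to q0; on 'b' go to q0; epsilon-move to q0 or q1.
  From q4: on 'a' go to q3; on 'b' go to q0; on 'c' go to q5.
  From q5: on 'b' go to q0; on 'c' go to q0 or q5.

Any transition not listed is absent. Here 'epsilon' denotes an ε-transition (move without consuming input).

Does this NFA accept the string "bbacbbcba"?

Start: ε-closure({q0}) = {q0, q1, q3}.
Read 'b': q0→{q2, q4}, q1→∅, q3→{q0}; union {q0, q2, q4}; ε-closure = {q0, q1, q2, q3, q4}.
Read 'b': q0→{q2, q4}, q1→∅, q2→{q3}, q3→{q0}, q4→{q0}; union {q0, q2, q3, q4}; ε-closure = {q0, q1, q2, q3, q4}.
Read 'a': q0→∅, q1→{q3, q5}, q2→{q0, q1, q3}, q3→{q0}, q4→{q3}; now {q0, q1, q3, q5}.
Read 'c': q0→{q3, q4}, q1→{q0, q3}, q3→∅, q5→{q0, q5}; union {q0, q3, q4, q5}; ε-closure = {q0, q1, q3, q4, q5}.
Read 'b': q0→{q2, q4}, q1→∅, q3→{q0}, q4→{q0}, q5→{q0}; union {q0, q2, q4}; ε-closure = {q0, q1, q2, q3, q4}.
Read 'b': q0→{q2, q4}, q1→∅, q2→{q3}, q3→{q0}, q4→{q0}; union {q0, q2, q3, q4}; ε-closure = {q0, q1, q2, q3, q4}.
Read 'c': q0→{q3, q4}, q1→{q0, q3}, q2→∅, q3→∅, q4→{q5}; union {q0, q3, q4, q5}; ε-closure = {q0, q1, q3, q4, q5}.
Read 'b': q0→{q2, q4}, q1→∅, q3→{q0}, q4→{q0}, q5→{q0}; union {q0, q2, q4}; ε-closure = {q0, q1, q2, q3, q4}.
Read 'a': q0→∅, q1→{q3, q5}, q2→{q0, q1, q3}, q3→{q0}, q4→{q3}; now {q0, q1, q3, q5}.
The final set {q0, q1, q3, q5} contains no accepting state.

No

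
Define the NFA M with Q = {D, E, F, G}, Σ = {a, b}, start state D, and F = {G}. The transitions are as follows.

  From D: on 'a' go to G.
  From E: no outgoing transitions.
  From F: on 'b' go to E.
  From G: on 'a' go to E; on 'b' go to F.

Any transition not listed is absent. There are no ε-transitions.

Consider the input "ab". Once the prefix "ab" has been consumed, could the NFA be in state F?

Yes

Start in {D}.
Read 'a': D→{G}; now {G}.
Read 'b': G→{F}; now {F}.
State F is in {F}.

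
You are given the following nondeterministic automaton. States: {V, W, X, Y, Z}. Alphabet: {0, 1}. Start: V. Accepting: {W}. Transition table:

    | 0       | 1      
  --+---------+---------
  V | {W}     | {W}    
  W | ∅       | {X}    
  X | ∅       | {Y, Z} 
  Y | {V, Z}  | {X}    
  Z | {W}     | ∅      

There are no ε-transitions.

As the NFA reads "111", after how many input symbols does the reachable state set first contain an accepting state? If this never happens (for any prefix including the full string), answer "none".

1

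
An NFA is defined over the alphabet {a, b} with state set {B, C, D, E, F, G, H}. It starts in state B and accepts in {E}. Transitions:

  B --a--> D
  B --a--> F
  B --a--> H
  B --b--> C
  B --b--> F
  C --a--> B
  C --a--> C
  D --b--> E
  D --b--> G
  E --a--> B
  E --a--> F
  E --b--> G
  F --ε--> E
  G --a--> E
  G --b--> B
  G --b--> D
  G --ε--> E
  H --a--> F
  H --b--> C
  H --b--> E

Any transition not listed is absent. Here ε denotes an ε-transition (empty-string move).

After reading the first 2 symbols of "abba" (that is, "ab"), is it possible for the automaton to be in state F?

No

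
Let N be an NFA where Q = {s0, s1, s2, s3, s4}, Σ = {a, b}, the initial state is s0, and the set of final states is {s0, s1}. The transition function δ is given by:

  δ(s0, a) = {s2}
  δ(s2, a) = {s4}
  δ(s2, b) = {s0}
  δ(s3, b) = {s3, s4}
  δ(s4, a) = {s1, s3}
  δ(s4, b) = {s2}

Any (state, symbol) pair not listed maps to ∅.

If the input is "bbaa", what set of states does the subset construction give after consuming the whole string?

∅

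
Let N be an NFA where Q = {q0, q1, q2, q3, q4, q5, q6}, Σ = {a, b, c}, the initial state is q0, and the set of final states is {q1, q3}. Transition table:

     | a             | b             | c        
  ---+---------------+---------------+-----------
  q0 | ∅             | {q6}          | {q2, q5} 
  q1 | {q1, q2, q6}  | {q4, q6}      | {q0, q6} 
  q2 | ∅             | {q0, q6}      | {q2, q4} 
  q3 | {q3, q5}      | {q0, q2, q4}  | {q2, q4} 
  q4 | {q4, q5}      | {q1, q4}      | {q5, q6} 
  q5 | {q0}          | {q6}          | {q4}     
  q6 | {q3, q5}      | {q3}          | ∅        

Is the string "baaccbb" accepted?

Yes

Start in {q0}.
Read 'b': {q0} → {q6}.
Read 'a': {q6} → {q3, q5}.
Read 'a': {q3, q5} → {q0, q3, q5}.
Read 'c': {q0, q3, q5} → {q2, q4, q5}.
Read 'c': {q2, q4, q5} → {q2, q4, q5, q6}.
Read 'b': {q2, q4, q5, q6} → {q0, q1, q3, q4, q6}.
Read 'b': {q0, q1, q3, q4, q6} → {q0, q1, q2, q3, q4, q6}.
The final set {q0, q1, q2, q3, q4, q6} contains the accepting states q1, q3.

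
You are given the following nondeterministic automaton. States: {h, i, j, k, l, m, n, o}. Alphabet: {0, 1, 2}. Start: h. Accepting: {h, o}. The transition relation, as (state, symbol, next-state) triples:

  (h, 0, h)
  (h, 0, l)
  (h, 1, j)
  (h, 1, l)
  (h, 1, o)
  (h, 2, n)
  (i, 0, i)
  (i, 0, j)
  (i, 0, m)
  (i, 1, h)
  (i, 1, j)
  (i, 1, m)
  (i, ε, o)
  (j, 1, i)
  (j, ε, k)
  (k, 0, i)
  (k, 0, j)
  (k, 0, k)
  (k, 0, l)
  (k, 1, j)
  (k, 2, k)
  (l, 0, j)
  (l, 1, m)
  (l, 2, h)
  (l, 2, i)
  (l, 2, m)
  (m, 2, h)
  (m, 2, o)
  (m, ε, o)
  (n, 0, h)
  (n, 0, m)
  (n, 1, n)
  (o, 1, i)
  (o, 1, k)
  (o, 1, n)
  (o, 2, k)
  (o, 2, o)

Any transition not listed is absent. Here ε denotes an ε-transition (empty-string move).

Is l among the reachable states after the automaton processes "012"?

Start in {h}.
Read '0': h→{h, l}; now {h, l}.
Read '1': h→{j, l, o}, l→{m}; union {j, l, m, o}; ε-closure = {j, k, l, m, o}.
Read '2': j→∅, k→{k}, l→{h, i, m}, m→{h, o}, o→{k, o}; now {h, i, k, m, o}.
State l is not in {h, i, k, m, o}.

No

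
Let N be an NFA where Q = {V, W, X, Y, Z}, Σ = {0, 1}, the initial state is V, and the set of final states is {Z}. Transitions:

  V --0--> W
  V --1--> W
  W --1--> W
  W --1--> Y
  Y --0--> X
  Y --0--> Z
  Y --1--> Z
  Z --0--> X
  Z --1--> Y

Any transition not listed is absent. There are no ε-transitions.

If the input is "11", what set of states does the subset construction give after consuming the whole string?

{W, Y}

Start in {V}.
Read '1': {V} → {W}.
Read '1': {W} → {W, Y}.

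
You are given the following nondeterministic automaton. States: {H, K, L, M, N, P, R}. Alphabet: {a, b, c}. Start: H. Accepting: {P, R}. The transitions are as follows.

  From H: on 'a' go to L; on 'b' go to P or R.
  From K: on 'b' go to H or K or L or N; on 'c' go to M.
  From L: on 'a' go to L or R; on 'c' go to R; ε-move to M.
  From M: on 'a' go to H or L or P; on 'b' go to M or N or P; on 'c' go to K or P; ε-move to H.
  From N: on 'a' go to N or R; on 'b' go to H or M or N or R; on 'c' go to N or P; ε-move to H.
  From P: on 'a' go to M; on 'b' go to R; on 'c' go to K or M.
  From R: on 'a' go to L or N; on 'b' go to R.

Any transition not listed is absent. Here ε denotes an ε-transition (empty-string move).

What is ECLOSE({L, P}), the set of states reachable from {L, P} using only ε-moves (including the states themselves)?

{H, L, M, P}

Begin with {L, P}.
ε-move L → M; add M.
ε-move M → H; add H.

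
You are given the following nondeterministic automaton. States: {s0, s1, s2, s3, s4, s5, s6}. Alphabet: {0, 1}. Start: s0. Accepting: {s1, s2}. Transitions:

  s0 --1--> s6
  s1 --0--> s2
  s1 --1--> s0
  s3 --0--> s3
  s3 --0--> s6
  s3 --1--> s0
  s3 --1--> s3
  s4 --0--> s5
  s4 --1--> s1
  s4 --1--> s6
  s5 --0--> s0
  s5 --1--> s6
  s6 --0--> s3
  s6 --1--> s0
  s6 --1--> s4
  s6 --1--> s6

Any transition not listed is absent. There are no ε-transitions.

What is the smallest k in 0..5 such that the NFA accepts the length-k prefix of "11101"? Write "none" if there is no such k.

Start in {s0}.
Read '1': {s0} → {s6}.
Read '1': {s6} → {s0, s4, s6}.
Read '1': {s0, s4, s6} → {s0, s1, s4, s6}.
None of the earlier sets intersect F, but {s0, s1, s4, s6} does.

3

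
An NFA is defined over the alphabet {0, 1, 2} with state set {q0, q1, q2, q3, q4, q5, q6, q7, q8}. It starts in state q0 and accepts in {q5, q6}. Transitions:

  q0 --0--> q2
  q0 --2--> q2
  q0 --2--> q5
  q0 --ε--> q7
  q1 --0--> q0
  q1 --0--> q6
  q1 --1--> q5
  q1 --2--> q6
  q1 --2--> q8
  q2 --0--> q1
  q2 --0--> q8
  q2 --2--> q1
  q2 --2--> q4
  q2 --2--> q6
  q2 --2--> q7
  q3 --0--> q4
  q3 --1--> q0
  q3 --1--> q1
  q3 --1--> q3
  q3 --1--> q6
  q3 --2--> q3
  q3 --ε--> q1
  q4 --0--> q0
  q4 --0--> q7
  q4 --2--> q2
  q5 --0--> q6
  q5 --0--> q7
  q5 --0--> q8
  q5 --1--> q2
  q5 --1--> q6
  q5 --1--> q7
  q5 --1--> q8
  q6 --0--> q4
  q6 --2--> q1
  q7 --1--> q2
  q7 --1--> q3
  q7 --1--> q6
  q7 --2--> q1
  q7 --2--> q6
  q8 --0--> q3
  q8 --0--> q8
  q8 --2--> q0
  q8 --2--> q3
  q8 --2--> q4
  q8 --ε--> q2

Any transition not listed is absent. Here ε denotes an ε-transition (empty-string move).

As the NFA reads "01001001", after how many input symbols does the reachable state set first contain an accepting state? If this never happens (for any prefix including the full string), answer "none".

Start: ε-closure({q0}) = {q0, q7}.
Read '0': {q0, q7} → {q2}.
Read '1': {q2} → ∅.
The set is empty and remains empty for the remaining 6 symbols.
No reachable set along the way intersects F.

none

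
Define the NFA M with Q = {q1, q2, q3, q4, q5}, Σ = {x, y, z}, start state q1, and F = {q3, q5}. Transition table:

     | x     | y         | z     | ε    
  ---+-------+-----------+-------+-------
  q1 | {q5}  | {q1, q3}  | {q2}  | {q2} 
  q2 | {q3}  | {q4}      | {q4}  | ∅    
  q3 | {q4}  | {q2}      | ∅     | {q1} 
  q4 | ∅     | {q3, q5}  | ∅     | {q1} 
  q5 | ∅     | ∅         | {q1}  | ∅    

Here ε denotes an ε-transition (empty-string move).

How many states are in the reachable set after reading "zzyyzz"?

Start: ε-closure({q1}) = {q1, q2}.
Read 'z': {q1, q2} → {q1, q2, q4}.
Read 'z': {q1, q2, q4} → {q1, q2, q4}.
Read 'y': {q1, q2, q4} → {q1, q2, q3, q4, q5}.
Read 'y': {q1, q2, q3, q4, q5} → {q1, q2, q3, q4, q5}.
Read 'z': {q1, q2, q3, q4, q5} → {q1, q2, q4}.
Read 'z': {q1, q2, q4} → {q1, q2, q4}.
That set has 3 states.

3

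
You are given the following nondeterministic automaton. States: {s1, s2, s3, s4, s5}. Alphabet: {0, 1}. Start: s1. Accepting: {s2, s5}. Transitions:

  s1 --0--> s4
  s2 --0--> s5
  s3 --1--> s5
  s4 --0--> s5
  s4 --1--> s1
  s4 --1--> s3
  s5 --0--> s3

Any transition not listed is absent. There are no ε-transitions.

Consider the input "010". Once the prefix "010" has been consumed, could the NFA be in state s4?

Yes

Start in {s1}.
Read '0': s1→{s4}; now {s4}.
Read '1': s4→{s1, s3}; now {s1, s3}.
Read '0': s1→{s4}, s3→∅; now {s4}.
State s4 is in {s4}.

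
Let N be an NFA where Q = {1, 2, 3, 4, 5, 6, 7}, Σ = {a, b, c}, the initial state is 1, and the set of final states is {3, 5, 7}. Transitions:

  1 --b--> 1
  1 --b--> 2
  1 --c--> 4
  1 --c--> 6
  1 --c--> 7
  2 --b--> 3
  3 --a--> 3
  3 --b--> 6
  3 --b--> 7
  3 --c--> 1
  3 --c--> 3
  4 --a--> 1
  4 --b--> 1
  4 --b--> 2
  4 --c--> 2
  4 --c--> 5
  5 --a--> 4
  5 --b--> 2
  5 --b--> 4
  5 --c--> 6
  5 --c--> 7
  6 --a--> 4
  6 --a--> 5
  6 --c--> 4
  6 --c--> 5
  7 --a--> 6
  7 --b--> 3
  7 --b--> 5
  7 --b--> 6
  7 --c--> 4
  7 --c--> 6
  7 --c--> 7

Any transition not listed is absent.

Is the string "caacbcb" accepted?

Start in {1}.
Read 'c': 1→{4, 6, 7}; now {4, 6, 7}.
Read 'a': 4→{1}, 6→{4, 5}, 7→{6}; now {1, 4, 5, 6}.
Read 'a': 1→∅, 4→{1}, 5→{4}, 6→{4, 5}; now {1, 4, 5}.
Read 'c': 1→{4, 6, 7}, 4→{2, 5}, 5→{6, 7}; now {2, 4, 5, 6, 7}.
Read 'b': 2→{3}, 4→{1, 2}, 5→{2, 4}, 6→∅, 7→{3, 5, 6}; now {1, 2, 3, 4, 5, 6}.
Read 'c': 1→{4, 6, 7}, 2→∅, 3→{1, 3}, 4→{2, 5}, 5→{6, 7}, 6→{4, 5}; now {1, 2, 3, 4, 5, 6, 7}.
Read 'b': 1→{1, 2}, 2→{3}, 3→{6, 7}, 4→{1, 2}, 5→{2, 4}, 6→∅, 7→{3, 5, 6}; now {1, 2, 3, 4, 5, 6, 7}.
The final set {1, 2, 3, 4, 5, 6, 7} contains the accepting states 3, 5, 7.

Yes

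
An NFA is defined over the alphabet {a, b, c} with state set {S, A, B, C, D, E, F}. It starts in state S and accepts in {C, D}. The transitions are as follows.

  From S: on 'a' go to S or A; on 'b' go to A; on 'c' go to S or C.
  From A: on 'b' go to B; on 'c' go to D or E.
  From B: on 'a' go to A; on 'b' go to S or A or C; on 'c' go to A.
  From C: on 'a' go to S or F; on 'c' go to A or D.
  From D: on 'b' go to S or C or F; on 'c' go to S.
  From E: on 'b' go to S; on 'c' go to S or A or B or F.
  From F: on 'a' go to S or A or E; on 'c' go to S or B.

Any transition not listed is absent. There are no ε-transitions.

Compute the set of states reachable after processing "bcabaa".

∅

Start in {S}.
Read 'b': S→{A}; now {A}.
Read 'c': A→{D, E}; now {D, E}.
Read 'a': D→∅, E→∅; now ∅.
The set is empty and remains empty for the remaining 3 symbols.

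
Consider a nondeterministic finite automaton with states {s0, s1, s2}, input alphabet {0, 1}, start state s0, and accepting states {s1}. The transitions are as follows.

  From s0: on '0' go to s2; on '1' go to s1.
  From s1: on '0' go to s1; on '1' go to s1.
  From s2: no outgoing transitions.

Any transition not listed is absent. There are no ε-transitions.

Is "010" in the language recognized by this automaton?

Start in {s0}.
Read '0': {s0} → {s2}.
Read '1': {s2} → ∅.
The set is empty and remains empty for the remaining 1 symbol.
The final set ∅ contains no accepting state.

No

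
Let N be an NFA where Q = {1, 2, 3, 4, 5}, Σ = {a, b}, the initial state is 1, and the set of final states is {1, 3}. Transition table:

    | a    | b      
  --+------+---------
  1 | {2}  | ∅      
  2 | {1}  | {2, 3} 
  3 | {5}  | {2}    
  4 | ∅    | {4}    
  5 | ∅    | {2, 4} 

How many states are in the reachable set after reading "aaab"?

Start in {1}.
Read 'a': 1→{2}; now {2}.
Read 'a': 2→{1}; now {1}.
Read 'a': 1→{2}; now {2}.
Read 'b': 2→{2, 3}; now {2, 3}.
That set has 2 states.

2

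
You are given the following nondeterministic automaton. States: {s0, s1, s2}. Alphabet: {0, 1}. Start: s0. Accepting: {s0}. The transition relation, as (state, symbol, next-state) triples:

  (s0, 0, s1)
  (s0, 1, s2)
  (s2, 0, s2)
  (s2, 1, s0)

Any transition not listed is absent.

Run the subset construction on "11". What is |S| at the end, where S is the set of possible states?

1

Start in {s0}.
Read '1': s0→{s2}; now {s2}.
Read '1': s2→{s0}; now {s0}.
That set has 1 state.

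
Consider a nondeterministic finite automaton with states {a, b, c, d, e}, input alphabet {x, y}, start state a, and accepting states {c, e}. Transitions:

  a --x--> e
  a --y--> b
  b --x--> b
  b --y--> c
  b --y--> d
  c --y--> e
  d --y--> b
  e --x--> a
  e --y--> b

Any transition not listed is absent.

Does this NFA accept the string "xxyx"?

No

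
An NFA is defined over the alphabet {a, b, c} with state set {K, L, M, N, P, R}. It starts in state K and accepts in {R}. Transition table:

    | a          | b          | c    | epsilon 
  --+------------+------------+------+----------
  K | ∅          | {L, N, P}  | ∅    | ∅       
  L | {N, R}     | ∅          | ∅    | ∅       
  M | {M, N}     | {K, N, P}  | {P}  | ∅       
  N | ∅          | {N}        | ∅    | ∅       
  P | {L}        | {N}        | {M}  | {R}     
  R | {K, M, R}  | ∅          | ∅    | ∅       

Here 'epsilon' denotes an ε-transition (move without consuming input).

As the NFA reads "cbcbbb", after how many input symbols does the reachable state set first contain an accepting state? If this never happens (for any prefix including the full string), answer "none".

none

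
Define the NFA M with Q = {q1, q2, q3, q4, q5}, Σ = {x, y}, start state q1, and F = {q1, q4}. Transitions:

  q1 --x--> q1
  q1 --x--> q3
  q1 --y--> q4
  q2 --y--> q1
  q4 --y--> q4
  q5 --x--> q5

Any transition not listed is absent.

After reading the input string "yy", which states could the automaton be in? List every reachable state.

Start in {q1}.
Read 'y': q1→{q4}; now {q4}.
Read 'y': q4→{q4}; now {q4}.

{q4}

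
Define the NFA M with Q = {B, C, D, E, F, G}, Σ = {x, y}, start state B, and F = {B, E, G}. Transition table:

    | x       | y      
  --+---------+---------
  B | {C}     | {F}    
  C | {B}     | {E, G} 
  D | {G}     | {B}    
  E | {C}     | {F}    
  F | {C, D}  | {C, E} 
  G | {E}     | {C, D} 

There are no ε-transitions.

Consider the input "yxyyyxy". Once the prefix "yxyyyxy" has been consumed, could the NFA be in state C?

No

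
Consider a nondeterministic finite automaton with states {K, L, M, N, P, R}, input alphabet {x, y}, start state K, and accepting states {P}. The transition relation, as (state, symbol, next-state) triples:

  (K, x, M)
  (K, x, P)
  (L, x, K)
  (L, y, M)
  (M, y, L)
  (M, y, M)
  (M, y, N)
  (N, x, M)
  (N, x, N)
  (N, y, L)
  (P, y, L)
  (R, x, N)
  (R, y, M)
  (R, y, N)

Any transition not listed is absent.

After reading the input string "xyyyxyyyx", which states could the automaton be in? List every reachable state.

Start in {K}.
Read 'x': {K} → {M, P}.
Read 'y': {M, P} → {L, M, N}.
Read 'y': {L, M, N} → {L, M, N}.
Read 'y': {L, M, N} → {L, M, N}.
Read 'x': {L, M, N} → {K, M, N}.
Read 'y': {K, M, N} → {L, M, N}.
Read 'y': {L, M, N} → {L, M, N}.
Read 'y': {L, M, N} → {L, M, N}.
Read 'x': {L, M, N} → {K, M, N}.

{K, M, N}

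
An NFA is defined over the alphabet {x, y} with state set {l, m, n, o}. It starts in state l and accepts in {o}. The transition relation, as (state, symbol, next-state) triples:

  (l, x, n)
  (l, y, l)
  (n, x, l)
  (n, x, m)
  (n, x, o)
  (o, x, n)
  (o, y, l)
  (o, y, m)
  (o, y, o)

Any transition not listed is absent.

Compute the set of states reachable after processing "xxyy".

{l, m, o}

Start in {l}.
Read 'x': l→{n}; now {n}.
Read 'x': n→{l, m, o}; now {l, m, o}.
Read 'y': l→{l}, m→∅, o→{l, m, o}; now {l, m, o}.
Read 'y': l→{l}, m→∅, o→{l, m, o}; now {l, m, o}.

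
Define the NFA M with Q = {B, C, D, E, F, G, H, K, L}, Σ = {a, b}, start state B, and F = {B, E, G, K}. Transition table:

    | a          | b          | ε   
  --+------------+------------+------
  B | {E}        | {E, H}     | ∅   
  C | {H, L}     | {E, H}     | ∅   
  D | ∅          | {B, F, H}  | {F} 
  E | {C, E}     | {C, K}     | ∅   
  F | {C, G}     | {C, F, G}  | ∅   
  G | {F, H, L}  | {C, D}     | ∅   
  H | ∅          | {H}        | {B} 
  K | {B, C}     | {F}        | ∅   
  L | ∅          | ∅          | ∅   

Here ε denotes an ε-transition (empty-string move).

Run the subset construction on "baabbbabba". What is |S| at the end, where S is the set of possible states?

7

Start in {B}.
Read 'b': B→{E, H}; union {E, H}; ε-closure = {B, E, H}.
Read 'a': B→{E}, E→{C, E}, H→∅; now {C, E}.
Read 'a': C→{H, L}, E→{C, E}; union {C, E, H, L}; ε-closure = {B, C, E, H, L}.
Read 'b': B→{E, H}, C→{E, H}, E→{C, K}, H→{H}, L→∅; union {C, E, H, K}; ε-closure = {B, C, E, H, K}.
Read 'b': B→{E, H}, C→{E, H}, E→{C, K}, H→{H}, K→{F}; union {C, E, F, H, K}; ε-closure = {B, C, E, F, H, K}.
Read 'b': B→{E, H}, C→{E, H}, E→{C, K}, F→{C, F, G}, H→{H}, K→{F}; union {C, E, F, G, H, K}; ε-closure = {B, C, E, F, G, H, K}.
Read 'a': B→{E}, C→{H, L}, E→{C, E}, F→{C, G}, G→{F, H, L}, H→∅, K→{B, C}; now {B, C, E, F, G, H, L}.
Read 'b': B→{E, H}, C→{E, H}, E→{C, K}, F→{C, F, G}, G→{C, D}, H→{H}, L→∅; union {C, D, E, F, G, H, K}; ε-closure = {B, C, D, E, F, G, H, K}.
Read 'b': B→{E, H}, C→{E, H}, D→{B, F, H}, E→{C, K}, F→{C, F, G}, G→{C, D}, H→{H}, K→{F}; now {B, C, D, E, F, G, H, K}.
Read 'a': B→{E}, C→{H, L}, D→∅, E→{C, E}, F→{C, G}, G→{F, H, L}, H→∅, K→{B, C}; now {B, C, E, F, G, H, L}.
That set has 7 states.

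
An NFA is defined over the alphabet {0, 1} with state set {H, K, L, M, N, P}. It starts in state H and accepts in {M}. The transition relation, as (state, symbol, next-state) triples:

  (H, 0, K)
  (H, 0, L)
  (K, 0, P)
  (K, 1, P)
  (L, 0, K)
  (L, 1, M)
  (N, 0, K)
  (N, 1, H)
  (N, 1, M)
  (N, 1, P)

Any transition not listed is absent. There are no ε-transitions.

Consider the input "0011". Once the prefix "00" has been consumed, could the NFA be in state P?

Yes

Start in {H}.
Read '0': H→{K, L}; now {K, L}.
Read '0': K→{P}, L→{K}; now {K, P}.
State P is in {K, P}.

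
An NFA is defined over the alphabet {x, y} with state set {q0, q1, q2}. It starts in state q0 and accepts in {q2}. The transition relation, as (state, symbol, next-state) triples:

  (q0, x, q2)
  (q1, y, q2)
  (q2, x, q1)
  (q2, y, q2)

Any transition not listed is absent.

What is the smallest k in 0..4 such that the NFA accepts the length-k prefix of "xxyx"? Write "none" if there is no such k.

1

Start in {q0}.
Read 'x': {q0} → {q2}.
None of the earlier sets intersect F, but {q2} does.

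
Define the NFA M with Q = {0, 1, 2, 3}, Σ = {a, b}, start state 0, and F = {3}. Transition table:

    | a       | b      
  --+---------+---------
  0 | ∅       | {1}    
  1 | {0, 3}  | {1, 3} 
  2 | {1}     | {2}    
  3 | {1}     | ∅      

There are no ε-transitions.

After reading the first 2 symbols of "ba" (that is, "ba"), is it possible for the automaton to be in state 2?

No

Start in {0}.
Read 'b': 0→{1}; now {1}.
Read 'a': 1→{0, 3}; now {0, 3}.
State 2 is not in {0, 3}.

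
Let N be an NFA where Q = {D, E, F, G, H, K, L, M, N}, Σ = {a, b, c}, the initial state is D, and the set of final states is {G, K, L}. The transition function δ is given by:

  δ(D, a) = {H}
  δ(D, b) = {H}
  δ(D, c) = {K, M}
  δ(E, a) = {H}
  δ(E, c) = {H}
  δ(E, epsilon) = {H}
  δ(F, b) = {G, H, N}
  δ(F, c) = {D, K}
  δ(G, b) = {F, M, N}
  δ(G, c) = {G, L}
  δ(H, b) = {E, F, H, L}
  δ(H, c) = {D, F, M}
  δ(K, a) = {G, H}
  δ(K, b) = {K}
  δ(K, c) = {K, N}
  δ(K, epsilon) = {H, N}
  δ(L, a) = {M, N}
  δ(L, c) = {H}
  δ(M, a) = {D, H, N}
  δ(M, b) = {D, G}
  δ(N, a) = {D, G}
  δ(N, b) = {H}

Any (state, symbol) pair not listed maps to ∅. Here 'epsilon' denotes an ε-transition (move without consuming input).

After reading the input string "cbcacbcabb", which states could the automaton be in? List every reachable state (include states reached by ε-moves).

{D, E, F, G, H, L, M, N}

Start in {D}.
Read 'c': D→{K, M}; union {K, M}; ε-closure = {H, K, M, N}.
Read 'b': H→{E, F, H, L}, K→{K}, M→{D, G}, N→{H}; union {D, E, F, G, H, K, L}; ε-closure = {D, E, F, G, H, K, L, N}.
Read 'c': D→{K, M}, E→{H}, F→{D, K}, G→{G, L}, H→{D, F, M}, K→{K, N}, L→{H}, N→∅; now {D, F, G, H, K, L, M, N}.
Read 'a': D→{H}, F→∅, G→∅, H→∅, K→{G, H}, L→{M, N}, M→{D, H, N}, N→{D, G}; now {D, G, H, M, N}.
Read 'c': D→{K, M}, G→{G, L}, H→{D, F, M}, M→∅, N→∅; union {D, F, G, K, L, M}; ε-closure = {D, F, G, H, K, L, M, N}.
Read 'b': D→{H}, F→{G, H, N}, G→{F, M, N}, H→{E, F, H, L}, K→{K}, L→∅, M→{D, G}, N→{H}; now {D, E, F, G, H, K, L, M, N}.
Read 'c': D→{K, M}, E→{H}, F→{D, K}, G→{G, L}, H→{D, F, M}, K→{K, N}, L→{H}, M→∅, N→∅; now {D, F, G, H, K, L, M, N}.
Read 'a': D→{H}, F→∅, G→∅, H→∅, K→{G, H}, L→{M, N}, M→{D, H, N}, N→{D, G}; now {D, G, H, M, N}.
Read 'b': D→{H}, G→{F, M, N}, H→{E, F, H, L}, M→{D, G}, N→{H}; now {D, E, F, G, H, L, M, N}.
Read 'b': D→{H}, E→∅, F→{G, H, N}, G→{F, M, N}, H→{E, F, H, L}, L→∅, M→{D, G}, N→{H}; now {D, E, F, G, H, L, M, N}.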